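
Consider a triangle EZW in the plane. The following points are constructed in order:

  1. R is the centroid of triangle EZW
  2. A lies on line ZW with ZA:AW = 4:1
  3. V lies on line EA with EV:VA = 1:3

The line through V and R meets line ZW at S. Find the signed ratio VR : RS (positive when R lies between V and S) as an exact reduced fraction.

VR:RS = 5/4

Assign E = (0, 0), Z = (1, 0), W = (0, 1) — the answer is frame-independent, so this choice is without loss of generality.
1. R is the centroid of triangle EZW ⇒ R = (1/3, 1/3)
2. A lies on line ZW with ZA:AW = 4:1 ⇒ A = (1/5, 4/5)
3. V lies on line EA with EV:VA = 1:3 ⇒ V = (1/20, 1/5)
line VR meets ZW at S = (14/25, 11/25)
R = V + t·(S−V) with t = 5/9, so VR:RS = 5/9:4/9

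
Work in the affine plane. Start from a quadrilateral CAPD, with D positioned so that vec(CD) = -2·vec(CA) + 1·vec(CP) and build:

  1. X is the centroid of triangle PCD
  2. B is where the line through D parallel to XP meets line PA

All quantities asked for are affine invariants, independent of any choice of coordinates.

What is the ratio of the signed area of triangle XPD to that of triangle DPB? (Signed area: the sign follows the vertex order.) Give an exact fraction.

Work in coordinates with C = (0, 0), A = (1, 0), P = (0, 1), D = (-2, 1).
1. X is the centroid of triangle PCD ⇒ X = (-2/3, 2/3)
2. B is where the line through D parallel to XP meets line PA ⇒ B = (-2/3, 5/3)
2·[XPD] = 2/3, 2·[DPB] = 4/3
[XPD]:[DPB] = 2/3:4/3 = 1/2

[XPD]:[DPB] = 1/2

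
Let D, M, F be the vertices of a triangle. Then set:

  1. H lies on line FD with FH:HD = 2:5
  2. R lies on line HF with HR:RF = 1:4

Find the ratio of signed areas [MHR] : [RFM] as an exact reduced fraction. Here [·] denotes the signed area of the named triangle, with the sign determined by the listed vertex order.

[MHR]:[RFM] = 1/4

Assign D = (0, 0), M = (1, 0), F = (0, 1) — the answer is frame-independent, so this choice is without loss of generality.
1. H lies on line FD with FH:HD = 2:5 ⇒ H = (0, 5/7)
2. R lies on line HF with HR:RF = 1:4 ⇒ R = (0, 27/35)
2·[MHR] = -2/35, 2·[RFM] = -8/35
[MHR]:[RFM] = -2/35:-8/35 = 1/4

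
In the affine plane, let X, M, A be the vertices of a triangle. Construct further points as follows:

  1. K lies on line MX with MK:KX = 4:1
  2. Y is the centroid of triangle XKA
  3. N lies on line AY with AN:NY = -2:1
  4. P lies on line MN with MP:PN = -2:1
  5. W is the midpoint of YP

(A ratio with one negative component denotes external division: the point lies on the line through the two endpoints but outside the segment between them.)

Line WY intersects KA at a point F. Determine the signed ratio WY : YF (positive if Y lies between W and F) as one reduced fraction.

WY:YF = 15/2

Work in coordinates with X = (0, 0), M = (1, 0), A = (0, 1).
1. K lies on line MX with MK:KX = 4:1 ⇒ K = (1/5, 0)
2. Y is the centroid of triangle XKA ⇒ Y = (1/15, 1/3)
3. N lies on line AY with AN:NY = -2:1 ⇒ N = (2/15, -1/3)
4. P lies on line MN with MP:PN = -2:1 ⇒ P = (-11/15, -2/3)
5. W is the midpoint of YP ⇒ W = (-1/3, -1/6)
line WY meets KA at F = (3/25, 2/5)
Y = W + t·(F−W) with t = 15/17, so WY:YF = 15/17:2/17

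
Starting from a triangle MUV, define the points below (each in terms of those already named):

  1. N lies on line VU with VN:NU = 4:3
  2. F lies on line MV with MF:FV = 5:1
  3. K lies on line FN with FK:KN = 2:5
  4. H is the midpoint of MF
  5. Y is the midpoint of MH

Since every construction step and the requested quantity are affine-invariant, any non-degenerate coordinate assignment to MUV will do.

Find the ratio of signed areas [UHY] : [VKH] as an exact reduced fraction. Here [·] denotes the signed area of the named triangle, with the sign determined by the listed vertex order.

[UHY]:[VKH] = -35/16

Choose coordinates M = (0, 0), U = (1, 0), V = (0, 1).
1. N lies on line VU with VN:NU = 4:3 ⇒ N = (4/7, 3/7)
2. F lies on line MV with MF:FV = 5:1 ⇒ F = (0, 5/6)
3. K lies on line FN with FK:KN = 2:5 ⇒ K = (8/49, 211/294)
4. H is the midpoint of MF ⇒ H = (0, 5/12)
5. Y is the midpoint of MH ⇒ Y = (0, 5/24)
2·[UHY] = 5/24, 2·[VKH] = -2/21
[UHY]:[VKH] = 5/24:-2/21 = -35/16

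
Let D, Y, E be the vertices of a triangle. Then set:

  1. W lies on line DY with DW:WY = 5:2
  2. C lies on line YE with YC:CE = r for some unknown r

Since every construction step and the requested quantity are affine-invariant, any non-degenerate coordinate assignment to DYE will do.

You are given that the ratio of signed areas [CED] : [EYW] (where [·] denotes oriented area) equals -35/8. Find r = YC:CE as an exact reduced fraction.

Work in coordinates with D = (0, 0), Y = (1, 0), E = (0, 1).
1. W lies on line DY with DW:WY = 5:2 ⇒ W = (5/7, 0)
2. With YC:CE = r, write λ = r/(r+1) so C = Y + λ·(E−Y); C is affine-linear in λ
Every point depending on C is an affine combination of C and λ-independent points, so each such coordinate is linear in λ; the λ² term in each signed area is a multiple of (E−Y)×(E−Y) = 0, so 2·[CED] and 2·[EYW] are each linear in λ. Evaluating at λ=0 and λ=1:
  2·[CED] = −λ + 1,   2·[EYW] = -2/7
So [CED]:[EYW] = (−λ + 1) / (-2/7). Setting this equal to -35/8:
  −λ + 1 = -35/8·(-2/7)  ⇒  λ = -1/4
Then r = λ/(1−λ) = (-1/4)/(5/4) = -1/5. Check: with r = -1/5, C = (5/4, -1/4) and [CED]:[EYW] = -35/8 as required.

r = -1/5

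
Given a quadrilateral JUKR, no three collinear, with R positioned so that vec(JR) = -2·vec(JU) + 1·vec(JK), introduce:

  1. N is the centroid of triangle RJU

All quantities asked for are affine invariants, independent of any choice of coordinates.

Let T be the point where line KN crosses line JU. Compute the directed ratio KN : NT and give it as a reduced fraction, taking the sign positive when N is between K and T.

Set J = (0, 0), U = (1, 0), K = (0, 1), R = (-2, 1); any affine frame gives the same invariant.
1. N is the centroid of triangle RJU ⇒ N = (-1/3, 1/3)
line KN meets JU at T = (-1/2, 0)
N = K + t·(T−K) with t = 2/3, so KN:NT = 2/3:1/3

KN:NT = 2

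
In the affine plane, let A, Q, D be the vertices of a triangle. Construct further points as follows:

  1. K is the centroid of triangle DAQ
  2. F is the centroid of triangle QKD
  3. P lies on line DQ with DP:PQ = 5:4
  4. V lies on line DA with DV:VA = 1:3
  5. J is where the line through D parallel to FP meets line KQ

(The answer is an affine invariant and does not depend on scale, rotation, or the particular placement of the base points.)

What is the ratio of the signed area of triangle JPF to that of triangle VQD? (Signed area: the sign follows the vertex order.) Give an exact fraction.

[JPF]:[VQD] = -20/81

Set A = (0, 0), Q = (1, 0), D = (0, 1); any affine frame gives the same invariant.
1. K is the centroid of triangle DAQ ⇒ K = (1/3, 1/3)
2. F is the centroid of triangle QKD ⇒ F = (4/9, 4/9)
3. P lies on line DQ with DP:PQ = 5:4 ⇒ P = (5/9, 4/9)
4. V lies on line DA with DV:VA = 1:3 ⇒ V = (0, 3/4)
5. J is where the line through D parallel to FP meets line KQ ⇒ J = (-1, 1)
2·[JPF] = -5/81, 2·[VQD] = 1/4
[JPF]:[VQD] = -5/81:1/4 = -20/81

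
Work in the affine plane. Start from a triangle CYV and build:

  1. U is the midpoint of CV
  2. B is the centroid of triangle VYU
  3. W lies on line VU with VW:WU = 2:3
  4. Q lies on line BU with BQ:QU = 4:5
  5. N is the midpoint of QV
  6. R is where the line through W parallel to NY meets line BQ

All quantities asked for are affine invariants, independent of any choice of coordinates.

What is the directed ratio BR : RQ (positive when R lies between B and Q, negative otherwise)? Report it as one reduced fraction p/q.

Set C = (0, 0), Y = (1, 0), V = (0, 1); any affine frame gives the same invariant.
1. U is the midpoint of CV ⇒ U = (0, 1/2)
2. B is the centroid of triangle VYU ⇒ B = (1/3, 1/2)
3. W lies on line VU with VW:WU = 2:3 ⇒ W = (0, 4/5)
4. Q lies on line BU with BQ:QU = 4:5 ⇒ Q = (5/27, 1/2)
5. N is the midpoint of QV ⇒ N = (5/54, 3/4)
6. R is where the line through W parallel to NY meets line BQ ⇒ R = (49/135, 1/2)
R = B + t·(Q−B) with t = -1/5, so BR:RQ = t:(1−t) = -1/5:6/5

BR:RQ = -1/6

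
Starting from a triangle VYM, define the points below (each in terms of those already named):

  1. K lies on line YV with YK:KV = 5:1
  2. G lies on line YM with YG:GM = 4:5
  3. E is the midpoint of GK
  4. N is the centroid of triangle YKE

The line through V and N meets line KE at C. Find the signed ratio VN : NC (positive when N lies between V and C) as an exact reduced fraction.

VN:NC = -8/5

Choose coordinates V = (0, 0), Y = (1, 0), M = (0, 1).
1. K lies on line YV with YK:KV = 5:1 ⇒ K = (1/6, 0)
2. G lies on line YM with YG:GM = 4:5 ⇒ G = (5/9, 4/9)
3. E is the midpoint of GK ⇒ E = (13/36, 2/9)
4. N is the centroid of triangle YKE ⇒ N = (55/108, 2/27)
line VN meets KE at C = (55/288, 1/36)
N = V + t·(C−V) with t = 8/3, so VN:NC = 8/3:-5/3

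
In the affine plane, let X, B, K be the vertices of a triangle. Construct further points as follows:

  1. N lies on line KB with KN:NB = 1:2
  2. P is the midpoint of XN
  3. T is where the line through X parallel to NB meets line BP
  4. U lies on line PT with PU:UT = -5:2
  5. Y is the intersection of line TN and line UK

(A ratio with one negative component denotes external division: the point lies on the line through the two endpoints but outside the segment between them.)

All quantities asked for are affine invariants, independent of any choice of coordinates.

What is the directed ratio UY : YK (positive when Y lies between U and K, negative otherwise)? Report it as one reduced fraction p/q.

UY:YK = -2/3

Set X = (0, 0), B = (1, 0), K = (0, 1); any affine frame gives the same invariant.
1. N lies on line KB with KN:NB = 1:2 ⇒ N = (1/3, 2/3)
2. P is the midpoint of XN ⇒ P = (1/6, 1/3)
3. T is where the line through X parallel to NB meets line BP ⇒ T = (-2/3, 2/3)
4. U lies on line PT with PU:UT = -5:2 ⇒ U = (-11/9, 8/9)
5. Y is the intersection of line TN and line UK ⇒ Y = (-11/3, 2/3)
Y = U + t·(K−U) with t = -2, so UY:YK = t:(1−t) = -2:3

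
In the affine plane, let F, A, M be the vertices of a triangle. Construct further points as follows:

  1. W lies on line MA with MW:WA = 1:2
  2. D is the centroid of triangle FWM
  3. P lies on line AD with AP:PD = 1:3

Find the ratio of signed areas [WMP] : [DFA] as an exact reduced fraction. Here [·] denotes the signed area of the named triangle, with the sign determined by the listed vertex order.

[WMP]:[DFA] = 1/20

Assign F = (0, 0), A = (1, 0), M = (0, 1) — the answer is frame-independent, so this choice is without loss of generality.
1. W lies on line MA with MW:WA = 1:2 ⇒ W = (1/3, 2/3)
2. D is the centroid of triangle FWM ⇒ D = (1/9, 5/9)
3. P lies on line AD with AP:PD = 1:3 ⇒ P = (7/9, 5/36)
2·[WMP] = 1/36, 2·[DFA] = 5/9
[WMP]:[DFA] = 1/36:5/9 = 1/20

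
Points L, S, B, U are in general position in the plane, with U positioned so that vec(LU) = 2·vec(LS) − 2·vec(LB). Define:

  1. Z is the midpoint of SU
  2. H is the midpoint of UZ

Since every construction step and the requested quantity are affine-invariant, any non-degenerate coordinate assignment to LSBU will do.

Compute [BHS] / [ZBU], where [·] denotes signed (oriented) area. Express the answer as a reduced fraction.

Choose coordinates L = (0, 0), S = (1, 0), B = (0, 1), U = (2, -2).
1. Z is the midpoint of SU ⇒ Z = (3/2, -1)
2. H is the midpoint of UZ ⇒ H = (7/4, -3/2)
2·[BHS] = 3/4, 2·[ZBU] = 1/2
[BHS]:[ZBU] = 3/4:1/2 = 3/2

[BHS]:[ZBU] = 3/2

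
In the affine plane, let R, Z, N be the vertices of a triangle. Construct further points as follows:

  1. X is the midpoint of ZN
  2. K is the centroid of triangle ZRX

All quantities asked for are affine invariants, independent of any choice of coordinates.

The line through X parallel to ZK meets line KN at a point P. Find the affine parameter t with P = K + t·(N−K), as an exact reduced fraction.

Choose coordinates R = (0, 0), Z = (1, 0), N = (0, 1).
1. X is the midpoint of ZN ⇒ X = (1/2, 1/2)
2. K is the centroid of triangle ZRX ⇒ K = (1/2, 1/6)
through X parallel to ZK: direction (-1/2, 1/6); meets KN at P = (1/4, 7/12)
P = K + t·(N−K) with t = 1/2

t = 1/2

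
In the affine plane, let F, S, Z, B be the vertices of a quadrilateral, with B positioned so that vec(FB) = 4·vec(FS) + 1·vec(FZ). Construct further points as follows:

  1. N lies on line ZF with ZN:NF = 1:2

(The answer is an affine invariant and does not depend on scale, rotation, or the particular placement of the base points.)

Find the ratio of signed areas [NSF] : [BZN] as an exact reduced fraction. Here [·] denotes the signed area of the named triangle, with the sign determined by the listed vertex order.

Work in coordinates with F = (0, 0), S = (1, 0), Z = (0, 1), B = (4, 1).
1. N lies on line ZF with ZN:NF = 1:2 ⇒ N = (0, 2/3)
2·[NSF] = -2/3, 2·[BZN] = 4/3
[NSF]:[BZN] = -2/3:4/3 = -1/2

[NSF]:[BZN] = -1/2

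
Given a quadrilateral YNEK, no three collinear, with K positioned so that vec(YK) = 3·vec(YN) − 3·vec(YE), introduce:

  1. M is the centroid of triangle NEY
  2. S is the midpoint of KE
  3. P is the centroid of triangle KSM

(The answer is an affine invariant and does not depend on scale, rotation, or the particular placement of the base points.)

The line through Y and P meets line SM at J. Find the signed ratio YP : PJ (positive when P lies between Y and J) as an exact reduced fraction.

Work in coordinates with Y = (0, 0), N = (1, 0), E = (0, 1), K = (3, -3).
1. M is the centroid of triangle NEY ⇒ M = (1/3, 1/3)
2. S is the midpoint of KE ⇒ S = (3/2, -1)
3. P is the centroid of triangle KSM ⇒ P = (29/18, -11/9)
line YP meets SM at J = (145/78, -55/39)
P = Y + t·(J−Y) with t = 13/15, so YP:PJ = 13/15:2/15

YP:PJ = 13/2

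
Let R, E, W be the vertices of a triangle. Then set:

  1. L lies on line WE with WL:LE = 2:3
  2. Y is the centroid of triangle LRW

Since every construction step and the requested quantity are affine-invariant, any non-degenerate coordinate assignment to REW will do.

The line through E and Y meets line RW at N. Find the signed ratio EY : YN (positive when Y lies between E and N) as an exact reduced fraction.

EY:YN = 13/2

Set R = (0, 0), E = (1, 0), W = (0, 1); any affine frame gives the same invariant.
1. L lies on line WE with WL:LE = 2:3 ⇒ L = (2/5, 3/5)
2. Y is the centroid of triangle LRW ⇒ Y = (2/15, 8/15)
line EY meets RW at N = (0, 8/13)
Y = E + t·(N−E) with t = 13/15, so EY:YN = 13/15:2/15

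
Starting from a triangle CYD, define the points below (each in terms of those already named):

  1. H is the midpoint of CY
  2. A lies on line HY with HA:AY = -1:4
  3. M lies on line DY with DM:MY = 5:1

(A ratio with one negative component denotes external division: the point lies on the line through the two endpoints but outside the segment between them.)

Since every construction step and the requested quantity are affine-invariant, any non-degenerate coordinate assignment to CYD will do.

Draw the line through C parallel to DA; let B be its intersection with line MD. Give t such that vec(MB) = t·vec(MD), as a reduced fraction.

Choose coordinates C = (0, 0), Y = (1, 0), D = (0, 1).
1. H is the midpoint of CY ⇒ H = (1/2, 0)
2. A lies on line HY with HA:AY = -1:4 ⇒ A = (1/3, 0)
3. M lies on line DY with DM:MY = 5:1 ⇒ M = (5/6, 1/6)
through C parallel to DA: direction (1/3, -1); meets MD at B = (-1/2, 3/2)
B = M + t·(D−M) with t = 8/5

t = 8/5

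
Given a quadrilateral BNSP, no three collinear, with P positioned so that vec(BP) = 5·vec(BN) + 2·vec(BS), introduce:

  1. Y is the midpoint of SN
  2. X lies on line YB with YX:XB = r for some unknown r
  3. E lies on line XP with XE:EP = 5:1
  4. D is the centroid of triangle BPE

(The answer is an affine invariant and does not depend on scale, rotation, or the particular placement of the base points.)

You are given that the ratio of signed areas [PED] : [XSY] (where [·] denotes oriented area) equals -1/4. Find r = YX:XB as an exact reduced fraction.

r = 2/3

Assign B = (0, 0), N = (1, 0), S = (0, 1), P = (5, 2) — the answer is frame-independent, so this choice is without loss of generality.
1. Y is the midpoint of SN ⇒ Y = (1/2, 1/2)
2. With YX:XB = r, write λ = r/(r+1) so X = Y + λ·(B−Y); X is affine-linear in λ
3. E lies on line XP with XE:EP = 5:1 ⇒ E is an affine combination of earlier points and hence also affine-linear in λ
4. D is the centroid of triangle BPE ⇒ D is an affine combination of earlier points and hence also affine-linear in λ
Every point depending on X is an affine combination of X and λ-independent points, so each such coordinate is linear in λ; the λ² term in each signed area is a multiple of (B−Y)×(B−Y) = 0, so 2·[PED] and 2·[XSY] are each linear in λ. Evaluating at λ=0 and λ=1:
  2·[PED] = -1/12·λ + 1/12,   2·[XSY] = -1/2·λ
So [PED]:[XSY] = (-1/12·λ + 1/12) / (-1/2·λ). Setting this equal to -1/4:
  -1/12·λ + 1/12 = -1/4·(-1/2·λ)  ⇒  λ = 2/5
Then r = λ/(1−λ) = (2/5)/(3/5) = 2/3. Check: with r = 2/3, X = (3/10, 3/10) and [PED]:[XSY] = -1/4 as required.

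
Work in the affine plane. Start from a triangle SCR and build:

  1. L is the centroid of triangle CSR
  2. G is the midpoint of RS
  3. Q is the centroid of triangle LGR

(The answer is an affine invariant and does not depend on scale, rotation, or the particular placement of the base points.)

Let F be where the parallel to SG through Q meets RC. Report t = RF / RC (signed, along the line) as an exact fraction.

t = 1/9

Set S = (0, 0), C = (1, 0), R = (0, 1); any affine frame gives the same invariant.
1. L is the centroid of triangle CSR ⇒ L = (1/3, 1/3)
2. G is the midpoint of RS ⇒ G = (0, 1/2)
3. Q is the centroid of triangle LGR ⇒ Q = (1/9, 11/18)
through Q parallel to SG: direction (0, 1/2); meets RC at F = (1/9, 8/9)
F = R + t·(C−R) with t = 1/9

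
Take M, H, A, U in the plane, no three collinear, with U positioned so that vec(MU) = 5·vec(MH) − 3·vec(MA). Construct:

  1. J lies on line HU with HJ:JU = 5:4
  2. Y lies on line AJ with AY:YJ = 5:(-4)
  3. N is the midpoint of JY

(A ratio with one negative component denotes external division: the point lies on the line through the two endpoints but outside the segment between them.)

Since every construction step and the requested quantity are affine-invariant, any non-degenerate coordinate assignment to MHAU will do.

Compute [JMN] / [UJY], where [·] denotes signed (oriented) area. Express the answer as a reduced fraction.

[JMN]:[UJY] = 29/8

Choose coordinates M = (0, 0), H = (1, 0), A = (0, 1), U = (5, -3).
1. J lies on line HU with HJ:JU = 5:4 ⇒ J = (29/9, -5/3)
2. Y lies on line AJ with AY:YJ = 5:(-4) ⇒ Y = (145/9, -37/3)
3. N is the midpoint of JY ⇒ N = (29/3, -7)
2·[JMN] = 58/9, 2·[UJY] = 16/9
[JMN]:[UJY] = 58/9:16/9 = 29/8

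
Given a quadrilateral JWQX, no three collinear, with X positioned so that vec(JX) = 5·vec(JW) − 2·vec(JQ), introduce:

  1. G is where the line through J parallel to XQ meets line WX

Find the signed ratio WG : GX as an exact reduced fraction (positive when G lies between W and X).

Assign J = (0, 0), W = (1, 0), Q = (0, 1), X = (5, -2) — the answer is frame-independent, so this choice is without loss of generality.
1. G is where the line through J parallel to XQ meets line WX ⇒ G = (-5, 3)
G = W + t·(X−W) with t = -3/2, so WG:GX = t:(1−t) = -3/2:5/2

WG:GX = -3/5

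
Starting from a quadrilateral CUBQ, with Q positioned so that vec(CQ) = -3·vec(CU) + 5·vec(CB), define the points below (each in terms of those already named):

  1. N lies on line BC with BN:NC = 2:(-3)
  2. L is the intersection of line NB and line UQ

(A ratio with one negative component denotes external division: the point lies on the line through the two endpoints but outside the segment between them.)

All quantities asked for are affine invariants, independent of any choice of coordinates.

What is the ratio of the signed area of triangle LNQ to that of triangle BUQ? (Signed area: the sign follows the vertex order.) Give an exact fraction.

[LNQ]:[BUQ] = 21/4

Assign C = (0, 0), U = (1, 0), B = (0, 1), Q = (-3, 5) — the answer is frame-independent, so this choice is without loss of generality.
1. N lies on line BC with BN:NC = 2:(-3) ⇒ N = (0, 3)
2. L is the intersection of line NB and line UQ ⇒ L = (0, 5/4)
2·[LNQ] = 21/4, 2·[BUQ] = 1
[LNQ]:[BUQ] = 21/4:1 = 21/4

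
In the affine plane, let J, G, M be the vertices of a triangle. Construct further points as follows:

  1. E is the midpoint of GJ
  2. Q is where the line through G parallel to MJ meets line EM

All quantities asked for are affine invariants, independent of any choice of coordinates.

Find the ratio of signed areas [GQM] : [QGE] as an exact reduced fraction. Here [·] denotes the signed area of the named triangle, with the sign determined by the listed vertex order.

[GQM]:[QGE] = -2

Assign J = (0, 0), G = (1, 0), M = (0, 1) — the answer is frame-independent, so this choice is without loss of generality.
1. E is the midpoint of GJ ⇒ E = (1/2, 0)
2. Q is where the line through G parallel to MJ meets line EM ⇒ Q = (1, -1)
2·[GQM] = -1, 2·[QGE] = 1/2
[GQM]:[QGE] = -1:1/2 = -2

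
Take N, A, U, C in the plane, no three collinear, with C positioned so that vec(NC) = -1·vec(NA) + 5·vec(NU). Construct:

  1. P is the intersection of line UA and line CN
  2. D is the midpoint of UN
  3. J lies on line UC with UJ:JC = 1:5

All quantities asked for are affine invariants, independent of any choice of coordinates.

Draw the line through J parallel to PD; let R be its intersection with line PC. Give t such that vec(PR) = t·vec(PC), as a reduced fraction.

Assign N = (0, 0), A = (1, 0), U = (0, 1), C = (-1, 5) — the answer is frame-independent, so this choice is without loss of generality.
1. P is the intersection of line UA and line CN ⇒ P = (-1/4, 5/4)
2. D is the midpoint of UN ⇒ D = (0, 1/2)
3. J lies on line UC with UJ:JC = 1:5 ⇒ J = (-1/6, 5/3)
through J parallel to PD: direction (1/4, -3/4); meets PC at R = (-7/12, 35/12)
R = P + t·(C−P) with t = 4/9

t = 4/9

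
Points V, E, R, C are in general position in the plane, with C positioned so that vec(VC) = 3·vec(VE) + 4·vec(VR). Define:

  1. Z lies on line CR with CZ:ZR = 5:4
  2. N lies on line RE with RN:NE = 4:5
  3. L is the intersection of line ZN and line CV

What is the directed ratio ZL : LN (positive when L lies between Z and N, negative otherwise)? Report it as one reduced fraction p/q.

ZL:LN = 15

Choose coordinates V = (0, 0), E = (1, 0), R = (0, 1), C = (3, 4).
1. Z lies on line CR with CZ:ZR = 5:4 ⇒ Z = (4/3, 7/3)
2. N lies on line RE with RN:NE = 4:5 ⇒ N = (4/9, 5/9)
3. L is the intersection of line ZN and line CV ⇒ L = (1/2, 2/3)
L = Z + t·(N−Z) with t = 15/16, so ZL:LN = t:(1−t) = 15/16:1/16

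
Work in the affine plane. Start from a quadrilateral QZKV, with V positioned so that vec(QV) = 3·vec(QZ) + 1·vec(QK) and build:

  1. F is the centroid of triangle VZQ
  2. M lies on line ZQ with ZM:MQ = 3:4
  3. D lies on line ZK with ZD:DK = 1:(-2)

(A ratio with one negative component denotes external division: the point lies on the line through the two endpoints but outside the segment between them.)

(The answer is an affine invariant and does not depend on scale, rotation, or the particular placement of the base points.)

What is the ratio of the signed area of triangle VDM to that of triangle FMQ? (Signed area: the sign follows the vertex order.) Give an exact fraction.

[VDM]:[FMQ] = 81/4

Set Q = (0, 0), Z = (1, 0), K = (0, 1), V = (3, 1); any affine frame gives the same invariant.
1. F is the centroid of triangle VZQ ⇒ F = (4/3, 1/3)
2. M lies on line ZQ with ZM:MQ = 3:4 ⇒ M = (4/7, 0)
3. D lies on line ZK with ZD:DK = 1:(-2) ⇒ D = (2, -1)
2·[VDM] = -27/7, 2·[FMQ] = -4/21
[VDM]:[FMQ] = -27/7:-4/21 = 81/4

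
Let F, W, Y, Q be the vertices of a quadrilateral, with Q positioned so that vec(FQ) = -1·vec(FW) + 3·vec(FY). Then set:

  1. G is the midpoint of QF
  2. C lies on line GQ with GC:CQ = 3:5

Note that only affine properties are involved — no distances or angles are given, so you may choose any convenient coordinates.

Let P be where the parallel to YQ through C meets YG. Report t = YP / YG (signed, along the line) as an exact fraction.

t = 5/8

Choose coordinates F = (0, 0), W = (1, 0), Y = (0, 1), Q = (-1, 3).
1. G is the midpoint of QF ⇒ G = (-1/2, 3/2)
2. C lies on line GQ with GC:CQ = 3:5 ⇒ C = (-11/16, 33/16)
through C parallel to YQ: direction (-1, 2); meets YG at P = (-5/16, 21/16)
P = Y + t·(G−Y) with t = 5/8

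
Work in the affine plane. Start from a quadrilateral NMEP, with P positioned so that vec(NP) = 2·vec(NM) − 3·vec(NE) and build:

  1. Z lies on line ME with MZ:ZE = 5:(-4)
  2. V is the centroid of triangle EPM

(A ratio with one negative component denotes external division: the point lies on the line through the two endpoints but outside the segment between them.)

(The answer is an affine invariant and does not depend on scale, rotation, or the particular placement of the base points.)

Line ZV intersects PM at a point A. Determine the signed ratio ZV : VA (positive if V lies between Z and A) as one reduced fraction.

ZV:VA = 14

Work in coordinates with N = (0, 0), M = (1, 0), E = (0, 1), P = (2, -3).
1. Z lies on line ME with MZ:ZE = 5:(-4) ⇒ Z = (-4, 5)
2. V is the centroid of triangle EPM ⇒ V = (1, -2/3)
line ZV meets PM at A = (19/14, -15/14)
V = Z + t·(A−Z) with t = 14/15, so ZV:VA = 14/15:1/15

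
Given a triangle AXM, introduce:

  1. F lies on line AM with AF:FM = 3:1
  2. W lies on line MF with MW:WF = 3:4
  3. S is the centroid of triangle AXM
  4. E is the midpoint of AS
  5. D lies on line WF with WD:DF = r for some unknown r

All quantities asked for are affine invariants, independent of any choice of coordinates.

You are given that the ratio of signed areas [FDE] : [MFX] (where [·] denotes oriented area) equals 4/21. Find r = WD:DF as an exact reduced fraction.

Work in coordinates with A = (0, 0), X = (1, 0), M = (0, 1).
1. F lies on line AM with AF:FM = 3:1 ⇒ F = (0, 3/4)
2. W lies on line MF with MW:WF = 3:4 ⇒ W = (0, 25/28)
3. S is the centroid of triangle AXM ⇒ S = (1/3, 1/3)
4. E is the midpoint of AS ⇒ E = (1/6, 1/6)
5. With WD:DF = r, write λ = r/(r+1) so D = W + λ·(F−W); D is affine-linear in λ
Every point depending on D is an affine combination of D and λ-independent points, so each such coordinate is linear in λ; the λ² term in each signed area is a multiple of (F−W)×(F−W) = 0, so 2·[FDE] and 2·[MFX] are each linear in λ. Evaluating at λ=0 and λ=1:
  2·[FDE] = 1/42·λ − 1/42,   2·[MFX] = 1/4
So [FDE]:[MFX] = (1/42·λ − 1/42) / (1/4). Setting this equal to 4/21:
  1/42·λ − 1/42 = 4/21·(1/4)  ⇒  λ = 3
Then r = λ/(1−λ) = (3)/(-2) = -3/2. Check: with r = -3/2, D = (0, 13/28) and [FDE]:[MFX] = 4/21 as required.

r = -3/2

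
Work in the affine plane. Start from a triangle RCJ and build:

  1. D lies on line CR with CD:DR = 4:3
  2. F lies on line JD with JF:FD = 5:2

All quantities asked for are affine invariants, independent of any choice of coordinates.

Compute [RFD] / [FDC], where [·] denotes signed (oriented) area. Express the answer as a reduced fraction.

Set R = (0, 0), C = (1, 0), J = (0, 1); any affine frame gives the same invariant.
1. D lies on line CR with CD:DR = 4:3 ⇒ D = (3/7, 0)
2. F lies on line JD with JF:FD = 5:2 ⇒ F = (15/49, 2/7)
2·[RFD] = -6/49, 2·[FDC] = 8/49
[RFD]:[FDC] = -6/49:8/49 = -3/4

[RFD]:[FDC] = -3/4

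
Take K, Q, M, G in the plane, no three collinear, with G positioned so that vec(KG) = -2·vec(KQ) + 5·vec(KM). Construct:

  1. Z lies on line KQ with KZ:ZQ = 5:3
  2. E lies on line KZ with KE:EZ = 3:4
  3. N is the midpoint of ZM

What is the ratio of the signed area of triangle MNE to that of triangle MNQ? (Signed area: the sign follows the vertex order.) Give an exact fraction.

Set K = (0, 0), Q = (1, 0), M = (0, 1), G = (-2, 5); any affine frame gives the same invariant.
1. Z lies on line KQ with KZ:ZQ = 5:3 ⇒ Z = (5/8, 0)
2. E lies on line KZ with KE:EZ = 3:4 ⇒ E = (15/56, 0)
3. N is the midpoint of ZM ⇒ N = (5/16, 1/2)
2·[MNE] = -5/28, 2·[MNQ] = 3/16
[MNE]:[MNQ] = -5/28:3/16 = -20/21

[MNE]:[MNQ] = -20/21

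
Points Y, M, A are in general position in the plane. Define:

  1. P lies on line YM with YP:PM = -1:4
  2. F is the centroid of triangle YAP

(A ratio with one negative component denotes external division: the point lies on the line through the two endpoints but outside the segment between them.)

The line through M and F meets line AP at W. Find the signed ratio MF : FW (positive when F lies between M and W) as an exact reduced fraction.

Set Y = (0, 0), M = (1, 0), A = (0, 1); any affine frame gives the same invariant.
1. P lies on line YM with YP:PM = -1:4 ⇒ P = (-1/3, 0)
2. F is the centroid of triangle YAP ⇒ F = (-1/9, 1/3)
line MF meets AP at W = (-7/33, 4/11)
F = M + t·(W−M) with t = 11/12, so MF:FW = 11/12:1/12

MF:FW = 11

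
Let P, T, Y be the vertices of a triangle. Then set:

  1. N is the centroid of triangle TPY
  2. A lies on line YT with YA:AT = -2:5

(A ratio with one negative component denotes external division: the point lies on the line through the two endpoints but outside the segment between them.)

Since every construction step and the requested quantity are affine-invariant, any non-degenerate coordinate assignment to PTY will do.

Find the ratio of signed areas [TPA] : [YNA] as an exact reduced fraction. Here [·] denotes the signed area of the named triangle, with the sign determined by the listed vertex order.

Assign P = (0, 0), T = (1, 0), Y = (0, 1) — the answer is frame-independent, so this choice is without loss of generality.
1. N is the centroid of triangle TPY ⇒ N = (1/3, 1/3)
2. A lies on line YT with YA:AT = -2:5 ⇒ A = (-2/3, 5/3)
2·[TPA] = -5/3, 2·[YNA] = -2/9
[TPA]:[YNA] = -5/3:-2/9 = 15/2

[TPA]:[YNA] = 15/2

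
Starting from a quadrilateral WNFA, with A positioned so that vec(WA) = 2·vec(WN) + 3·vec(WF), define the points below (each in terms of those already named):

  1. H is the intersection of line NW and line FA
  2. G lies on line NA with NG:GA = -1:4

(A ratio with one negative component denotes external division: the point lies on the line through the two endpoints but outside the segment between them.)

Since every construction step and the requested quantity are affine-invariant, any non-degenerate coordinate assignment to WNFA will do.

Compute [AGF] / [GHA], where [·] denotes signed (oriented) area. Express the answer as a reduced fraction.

[AGF]:[GHA] = 2/3

Work in coordinates with W = (0, 0), N = (1, 0), F = (0, 1), A = (2, 3).
1. H is the intersection of line NW and line FA ⇒ H = (-1, 0)
2. G lies on line NA with NG:GA = -1:4 ⇒ G = (2/3, -1)
2·[AGF] = -16/3, 2·[GHA] = -8
[AGF]:[GHA] = -16/3:-8 = 2/3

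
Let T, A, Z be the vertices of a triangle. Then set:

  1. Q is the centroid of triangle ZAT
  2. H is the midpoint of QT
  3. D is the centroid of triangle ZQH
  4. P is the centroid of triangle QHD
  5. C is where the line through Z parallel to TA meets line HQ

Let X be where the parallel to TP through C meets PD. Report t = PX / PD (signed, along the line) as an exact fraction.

t = -2

Work in coordinates with T = (0, 0), A = (1, 0), Z = (0, 1).
1. Q is the centroid of triangle ZAT ⇒ Q = (1/3, 1/3)
2. H is the midpoint of QT ⇒ H = (1/6, 1/6)
3. D is the centroid of triangle ZQH ⇒ D = (1/6, 1/2)
4. P is the centroid of triangle QHD ⇒ P = (2/9, 1/3)
5. C is where the line through Z parallel to TA meets line HQ ⇒ C = (1, 1)
through C parallel to TP: direction (2/9, 1/3); meets PD at X = (1/3, 0)
X = P + t·(D−P) with t = -2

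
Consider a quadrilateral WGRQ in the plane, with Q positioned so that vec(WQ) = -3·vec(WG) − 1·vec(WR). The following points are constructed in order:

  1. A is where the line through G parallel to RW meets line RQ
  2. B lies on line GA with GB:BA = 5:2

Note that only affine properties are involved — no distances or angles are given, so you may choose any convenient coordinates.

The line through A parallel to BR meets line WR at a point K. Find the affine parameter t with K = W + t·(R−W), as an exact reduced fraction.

t = 31/21

Set W = (0, 0), G = (1, 0), R = (0, 1), Q = (-3, -1); any affine frame gives the same invariant.
1. A is where the line through G parallel to RW meets line RQ ⇒ A = (1, 5/3)
2. B lies on line GA with GB:BA = 5:2 ⇒ B = (1, 25/21)
through A parallel to BR: direction (-1, -4/21); meets WR at K = (0, 31/21)
K = W + t·(R−W) with t = 31/21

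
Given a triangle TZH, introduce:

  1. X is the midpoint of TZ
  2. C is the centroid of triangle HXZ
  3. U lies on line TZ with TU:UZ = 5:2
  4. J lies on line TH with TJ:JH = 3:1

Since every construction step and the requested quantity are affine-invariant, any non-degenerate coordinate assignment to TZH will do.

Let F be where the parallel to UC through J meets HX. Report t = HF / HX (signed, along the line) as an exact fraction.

Assign T = (0, 0), Z = (1, 0), H = (0, 1) — the answer is frame-independent, so this choice is without loss of generality.
1. X is the midpoint of TZ ⇒ X = (1/2, 0)
2. C is the centroid of triangle HXZ ⇒ C = (1/2, 1/3)
3. U lies on line TZ with TU:UZ = 5:2 ⇒ U = (5/7, 0)
4. J lies on line TH with TJ:JH = 3:1 ⇒ J = (0, 3/4)
through J parallel to UC: direction (-3/14, 1/3); meets HX at F = (9/16, -1/8)
F = H + t·(X−H) with t = 9/8

t = 9/8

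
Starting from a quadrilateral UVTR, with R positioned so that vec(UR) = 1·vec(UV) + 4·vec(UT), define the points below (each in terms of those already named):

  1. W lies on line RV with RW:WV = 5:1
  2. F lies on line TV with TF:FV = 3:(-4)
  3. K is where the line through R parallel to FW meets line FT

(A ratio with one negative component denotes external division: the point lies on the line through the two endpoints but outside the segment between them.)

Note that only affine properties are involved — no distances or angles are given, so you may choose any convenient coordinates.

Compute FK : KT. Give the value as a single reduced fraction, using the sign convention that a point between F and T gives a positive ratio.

Assign U = (0, 0), V = (1, 0), T = (0, 1), R = (1, 4) — the answer is frame-independent, so this choice is without loss of generality.
1. W lies on line RV with RW:WV = 5:1 ⇒ W = (1, 2/3)
2. F lies on line TV with TF:FV = 3:(-4) ⇒ F = (-3, 4)
3. K is where the line through R parallel to FW meets line FT ⇒ K = (-23, 24)
K = F + t·(T−F) with t = -20/3, so FK:KT = t:(1−t) = -20/3:23/3

FK:KT = -20/23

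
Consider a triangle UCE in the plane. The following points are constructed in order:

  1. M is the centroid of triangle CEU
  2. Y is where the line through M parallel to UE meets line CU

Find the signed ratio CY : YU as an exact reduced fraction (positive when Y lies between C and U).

Set U = (0, 0), C = (1, 0), E = (0, 1); any affine frame gives the same invariant.
1. M is the centroid of triangle CEU ⇒ M = (1/3, 1/3)
2. Y is where the line through M parallel to UE meets line CU ⇒ Y = (1/3, 0)
Y = C + t·(U−C) with t = 2/3, so CY:YU = t:(1−t) = 2/3:1/3

CY:YU = 2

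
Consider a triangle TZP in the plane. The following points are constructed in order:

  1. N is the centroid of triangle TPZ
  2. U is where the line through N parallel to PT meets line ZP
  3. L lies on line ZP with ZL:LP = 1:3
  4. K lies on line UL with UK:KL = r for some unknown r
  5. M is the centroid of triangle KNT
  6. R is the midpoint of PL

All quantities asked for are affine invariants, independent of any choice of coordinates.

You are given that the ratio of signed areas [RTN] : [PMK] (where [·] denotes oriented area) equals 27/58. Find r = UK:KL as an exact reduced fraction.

Work in coordinates with T = (0, 0), Z = (1, 0), P = (0, 1).
1. N is the centroid of triangle TPZ ⇒ N = (1/3, 1/3)
2. U is where the line through N parallel to PT meets line ZP ⇒ U = (1/3, 2/3)
3. L lies on line ZP with ZL:LP = 1:3 ⇒ L = (3/4, 1/4)
4. With UK:KL = r, write λ = r/(r+1) so K = U + λ·(L−U); K is affine-linear in λ
5. M is the centroid of triangle KNT ⇒ M is an affine combination of earlier points and hence also affine-linear in λ
6. R is the midpoint of PL ⇒ R = (3/8, 5/8)
Every point depending on K is an affine combination of K and λ-independent points, so each such coordinate is linear in λ; the λ² term in each signed area is a multiple of (L−U)×(L−U) = 0, so 2·[RTN] and 2·[PMK] are each linear in λ. Evaluating at λ=0 and λ=1:
  2·[RTN] = 1/12,   2·[PMK] = 5/27·λ + 4/27
So [RTN]:[PMK] = (1/12) / (5/27·λ + 4/27). Setting this equal to 27/58:
  1/12 = 27/58·(5/27·λ + 4/27)  ⇒  λ = 1/6
Then r = λ/(1−λ) = (1/6)/(5/6) = 1/5. Check: with r = 1/5, K = (29/72, 43/72) and [RTN]:[PMK] = 27/58 as required.

r = 1/5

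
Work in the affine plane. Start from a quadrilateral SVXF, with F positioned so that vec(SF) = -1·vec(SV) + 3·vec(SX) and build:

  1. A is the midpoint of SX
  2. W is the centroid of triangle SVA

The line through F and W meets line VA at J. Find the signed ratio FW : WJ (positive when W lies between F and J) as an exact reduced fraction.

Choose coordinates S = (0, 0), V = (1, 0), X = (0, 1), F = (-1, 3).
1. A is the midpoint of SX ⇒ A = (0, 1/2)
2. W is the centroid of triangle SVA ⇒ W = (1/3, 1/6)
line FW meets VA at J = (3/13, 5/13)
W = F + t·(J−F) with t = 13/12, so FW:WJ = 13/12:-1/12

FW:WJ = -13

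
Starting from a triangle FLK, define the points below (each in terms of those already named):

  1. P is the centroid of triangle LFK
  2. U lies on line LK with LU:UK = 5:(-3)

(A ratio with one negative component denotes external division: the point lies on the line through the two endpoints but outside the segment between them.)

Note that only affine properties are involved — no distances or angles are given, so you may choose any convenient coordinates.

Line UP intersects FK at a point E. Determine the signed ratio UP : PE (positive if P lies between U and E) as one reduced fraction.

UP:PE = -11/2

Assign F = (0, 0), L = (1, 0), K = (0, 1) — the answer is frame-independent, so this choice is without loss of generality.
1. P is the centroid of triangle LFK ⇒ P = (1/3, 1/3)
2. U lies on line LK with LU:UK = 5:(-3) ⇒ U = (-3/2, 5/2)
line UP meets FK at E = (0, 8/11)
P = U + t·(E−U) with t = 11/9, so UP:PE = 11/9:-2/9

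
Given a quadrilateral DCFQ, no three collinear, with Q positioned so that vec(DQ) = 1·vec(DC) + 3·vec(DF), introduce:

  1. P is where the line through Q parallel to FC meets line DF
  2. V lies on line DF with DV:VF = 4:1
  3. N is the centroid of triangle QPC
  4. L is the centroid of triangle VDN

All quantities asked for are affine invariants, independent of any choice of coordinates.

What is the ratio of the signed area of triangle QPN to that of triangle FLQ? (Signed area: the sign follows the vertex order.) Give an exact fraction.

[QPN]:[FLQ] = 5/2

Set D = (0, 0), C = (1, 0), F = (0, 1), Q = (1, 3); any affine frame gives the same invariant.
1. P is where the line through Q parallel to FC meets line DF ⇒ P = (0, 4)
2. V lies on line DF with DV:VF = 4:1 ⇒ V = (0, 4/5)
3. N is the centroid of triangle QPC ⇒ N = (2/3, 7/3)
4. L is the centroid of triangle VDN ⇒ L = (2/9, 47/45)
2·[QPN] = 1, 2·[FLQ] = 2/5
[QPN]:[FLQ] = 1:2/5 = 5/2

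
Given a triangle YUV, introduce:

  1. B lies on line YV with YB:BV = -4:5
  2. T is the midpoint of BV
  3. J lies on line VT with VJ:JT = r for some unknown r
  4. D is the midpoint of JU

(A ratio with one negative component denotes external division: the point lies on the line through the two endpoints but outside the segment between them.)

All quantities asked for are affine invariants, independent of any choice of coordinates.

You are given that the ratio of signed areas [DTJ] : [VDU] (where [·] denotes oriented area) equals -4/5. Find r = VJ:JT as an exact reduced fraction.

Choose coordinates Y = (0, 0), U = (1, 0), V = (0, 1).
1. B lies on line YV with YB:BV = -4:5 ⇒ B = (0, -4)
2. T is the midpoint of BV ⇒ T = (0, -3/2)
3. With VJ:JT = r, write λ = r/(r+1) so J = V + λ·(T−V); J is affine-linear in λ
4. D is the midpoint of JU ⇒ D is an affine combination of earlier points and hence also affine-linear in λ
Every point depending on J is an affine combination of J and λ-independent points, so each such coordinate is linear in λ; the λ² term in each signed area is a multiple of (T−V)×(T−V) = 0, so 2·[DTJ] and 2·[VDU] are each linear in λ. Evaluating at λ=0 and λ=1:
  2·[DTJ] = 5/4·λ − 5/4,   2·[VDU] = 5/4·λ
So [DTJ]:[VDU] = (5/4·λ − 5/4) / (5/4·λ). Setting this equal to -4/5:
  5/4·λ − 5/4 = -4/5·(5/4·λ)  ⇒  λ = 5/9
Then r = λ/(1−λ) = (5/9)/(4/9) = 5/4. Check: with r = 5/4, J = (0, -7/18) and [DTJ]:[VDU] = -4/5 as required.

r = 5/4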